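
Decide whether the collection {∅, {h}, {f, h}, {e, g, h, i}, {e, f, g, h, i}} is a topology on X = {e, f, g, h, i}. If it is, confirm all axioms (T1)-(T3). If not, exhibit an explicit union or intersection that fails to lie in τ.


τ IS a topology on X.

Axiom (T1): ∅ ∈ τ? Yes; X ∈ τ? Yes.
Axiom (T2/T3): check pairwise unions and intersections of members of τ.
All pairwise intersections and unions checked — each lies in τ. Therefore τ satisfies (T1), (T2), (T3): it IS a topology on X.


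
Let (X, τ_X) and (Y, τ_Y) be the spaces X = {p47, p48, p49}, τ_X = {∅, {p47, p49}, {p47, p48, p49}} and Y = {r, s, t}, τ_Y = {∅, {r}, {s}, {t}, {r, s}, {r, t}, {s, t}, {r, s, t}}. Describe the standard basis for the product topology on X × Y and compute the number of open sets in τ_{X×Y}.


Basis B = {∅ × ∅, {p47, p49} × {r}, {p47, p49} × {s}, {p47, p49} × {t}, {p47, p48, p49} × {r}, {p47, p48, p49} × {s}, {p47, p48, p49} × {t}, {p47, p49} × {r, s}, {p47, p49} × {r, t}, {p47, p49} × {s, t}, {p47, p49} × {r, s, t}, {p47, p48, p49} × {r, s}, {p47, p48, p49} × {r, t}, {p47, p48, p49} × {s, t}, {p47, p48, p49} × {r, s, t}}; |τ_{X×Y}| = 27.

Enumerate products U × V with U ∈ τ_X, V ∈ τ_Y (deduplicated):
  ∅ × ∅ = {} (∅)
  {p47, p49} × {r} = {(p47,r), (p49,r)}
  {p47, p49} × {s} = {(p47,s), (p49,s)}
  {p47, p49} × {t} = {(p47,t), (p49,t)}
  {p47, p48, p49} × {r} = {(p47,r), (p48,r), (p49,r)}
  {p47, p48, p49} × {s} = {(p47,s), (p48,s), (p49,s)}
  {p47, p48, p49} × {t} = {(p47,t), (p48,t), (p49,t)}
  {p47, p49} × {r, s} = {(p47,r), (p47,s), (p49,r), (p49,s)}
  {p47, p49} × {r, t} = {(p47,r), (p47,t), (p49,r), (p49,t)}
  {p47, p49} × {s, t} = {(p47,s), (p47,t), (p49,s), (p49,t)}
  {p47, p49} × {r, s, t} = {(p47,r), (p47,s), (p47,t), (p49,r), (p49,s), (p49,t)}
  {p47, p48, p49} × {r, s} = {(p47,r), (p47,s), (p48,r), (p48,s), (p49,r), (p49,s)}
  {p47, p48, p49} × {r, t} = {(p47,r), (p47,t), (p48,r), (p48,t), (p49,r), (p49,t)}
  {p47, p48, p49} × {s, t} = {(p47,s), (p47,t), (p48,s), (p48,t), (p49,s), (p49,t)}
  {p47, p48, p49} × {r, s, t} = {(p47,r), (p47,s), (p47,t), (p48,r), (p48,s), (p48,t), (p49,r), (p49,s), (p49,t)}
These 15 distinct sets form the basis B.
Close under arbitrary unions to get τ_{X×Y}; counting gives |τ_{X×Y}| = 27.


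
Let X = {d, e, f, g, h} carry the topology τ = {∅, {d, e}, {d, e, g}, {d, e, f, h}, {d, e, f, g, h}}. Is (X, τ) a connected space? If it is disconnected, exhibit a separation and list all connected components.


(X, τ) is connected.

Find clopen sets (U ∈ τ with X ∖ U ∈ τ):
  U = ∅, X ∖ U = {d, e, f, g, h} — both open, so U is clopen.
  U = {d, e, f, g, h}, X ∖ U = ∅ — both open, so U is clopen.
Only trivial clopens (∅ and X) exist, so (X, τ) is connected.
Compute connected components by grouping points that agree on all clopens:
  component: {d, e, f, g, h}


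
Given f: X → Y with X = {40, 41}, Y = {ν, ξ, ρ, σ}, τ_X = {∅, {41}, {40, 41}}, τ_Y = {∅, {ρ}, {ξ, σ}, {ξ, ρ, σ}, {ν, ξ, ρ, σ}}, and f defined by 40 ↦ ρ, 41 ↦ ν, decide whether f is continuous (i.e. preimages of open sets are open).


f is NOT continuous.

Compute f^{-1}(U) for each U ∈ τ_Y:
  U = ∅: f^{-1}(U) = ∅ ∈ τ_X ✓.
  U = {ρ}: f^{-1}(U) = {40} ∉ τ_X ✗.
  U = {ξ, σ}: f^{-1}(U) = ∅ ∈ τ_X ✓.
  U = {ξ, ρ, σ}: f^{-1}(U) = {40} ∉ τ_X ✗.
  U = {ν, ξ, ρ, σ}: f^{-1}(U) = {40, 41} ∈ τ_X ✓.
Found U = {ρ} with f^{-1}(U) = {40} not in τ_X. Therefore f is NOT continuous.


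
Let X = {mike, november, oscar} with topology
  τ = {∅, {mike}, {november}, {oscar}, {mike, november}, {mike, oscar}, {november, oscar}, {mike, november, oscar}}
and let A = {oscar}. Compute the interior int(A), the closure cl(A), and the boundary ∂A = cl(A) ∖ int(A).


int(A) = {oscar}, cl(A) = {oscar}, ∂A = ∅.

Closed sets in (X, τ) are complements of opens:
  closed(X, τ) = {∅, {mike}, {november}, {oscar}, {mike, november}, {mike, oscar}, {november, oscar}, {mike, november, oscar}}.
int(A) = ⋃ {U ∈ τ : U ⊆ A}. Opens contained in A: ∅, {oscar}.
Taking the union of these: int(A) = {oscar}.
cl(A) = ⋂ {C closed : A ⊆ C}. Closed sets containing A: {oscar}, {mike, oscar}, {november, oscar}, {mike, november, oscar}.
Intersecting these: cl(A) = {oscar}.
∂A = cl(A) ∖ int(A) = {oscar} ∖ {oscar} = ∅.


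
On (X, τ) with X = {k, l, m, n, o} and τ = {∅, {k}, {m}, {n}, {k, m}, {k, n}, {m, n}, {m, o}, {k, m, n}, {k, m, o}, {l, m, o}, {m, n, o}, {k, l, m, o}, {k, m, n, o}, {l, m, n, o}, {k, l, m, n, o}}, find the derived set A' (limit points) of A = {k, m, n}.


A' = {l, o}

For each x ∈ X, list the open sets U ∈ τ with x ∈ U, then check whether U ∩ (A ∖ {x}) ≠ ∅ for every such U.
  x = k: open {k} ∋ x has {k} ∩ (A ∖ {k}) = ∅, so x is NOT a limit point.
  x = l: opens ∋ x are {l, m, o}, {k, l, m, o}, {l, m, n, o}, {k, l, m, n, o}; each meets A ∖ {l}, so x IS a limit point.
  x = m: open {m} ∋ x has {m} ∩ (A ∖ {m}) = ∅, so x is NOT a limit point.
  x = n: open {n} ∋ x has {n} ∩ (A ∖ {n}) = ∅, so x is NOT a limit point.
  x = o: opens ∋ x are {m, o}, {k, m, o}, {l, m, o}, {m, n, o}, {k, l, m, o}, {k, m, n, o}, {l, m, n, o}, {k, l, m, n, o}; each meets A ∖ {o}, so x IS a limit point.
Collecting: A' = {l, o}.


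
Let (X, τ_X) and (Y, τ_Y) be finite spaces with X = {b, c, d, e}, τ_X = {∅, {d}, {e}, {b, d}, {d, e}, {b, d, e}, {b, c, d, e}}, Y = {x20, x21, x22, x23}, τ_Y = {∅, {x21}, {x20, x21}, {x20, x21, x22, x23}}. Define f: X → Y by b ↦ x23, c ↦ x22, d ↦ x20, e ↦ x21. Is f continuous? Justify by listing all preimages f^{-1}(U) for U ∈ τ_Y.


f IS continuous.

Compute f^{-1}(U) for each U ∈ τ_Y:
  U = ∅: f^{-1}(U) = ∅ ∈ τ_X ✓.
  U = {x21}: f^{-1}(U) = {e} ∈ τ_X ✓.
  U = {x20, x21}: f^{-1}(U) = {d, e} ∈ τ_X ✓.
  U = {x20, x21, x22, x23}: f^{-1}(U) = {b, c, d, e} ∈ τ_X ✓.
Every preimage lies in τ_X, so f IS continuous.


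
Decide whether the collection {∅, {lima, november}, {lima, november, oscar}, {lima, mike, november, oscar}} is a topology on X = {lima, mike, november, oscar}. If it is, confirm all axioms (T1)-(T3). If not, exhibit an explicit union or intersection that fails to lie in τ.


τ IS a topology on X.

Axiom (T1): ∅ ∈ τ? Yes; X ∈ τ? Yes.
Axiom (T2/T3): check pairwise unions and intersections of members of τ.
All pairwise intersections and unions checked — each lies in τ. Therefore τ satisfies (T1), (T2), (T3): it IS a topology on X.


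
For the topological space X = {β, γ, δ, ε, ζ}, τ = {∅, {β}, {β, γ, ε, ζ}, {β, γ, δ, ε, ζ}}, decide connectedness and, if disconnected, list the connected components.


(X, τ) is connected.

Find clopen sets (U ∈ τ with X ∖ U ∈ τ):
  U = ∅, X ∖ U = {β, γ, δ, ε, ζ} — both open, so U is clopen.
  U = {β, γ, δ, ε, ζ}, X ∖ U = ∅ — both open, so U is clopen.
Only trivial clopens (∅ and X) exist, so (X, τ) is connected.
Compute connected components by grouping points that agree on all clopens:
  component: {β, γ, δ, ε, ζ}


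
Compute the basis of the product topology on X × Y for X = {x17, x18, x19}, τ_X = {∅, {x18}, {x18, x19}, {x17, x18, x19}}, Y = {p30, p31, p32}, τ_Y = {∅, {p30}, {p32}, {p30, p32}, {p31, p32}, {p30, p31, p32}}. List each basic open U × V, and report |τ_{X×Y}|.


Basis B = {∅ × ∅, {x18} × {p30}, {x18} × {p32}, {x18} × {p30, p32}, {x18, x19} × {p30}, {x18} × {p31, p32}, {x18, x19} × {p32}, {x17, x18, x19} × {p30}, {x17, x18, x19} × {p32}, {x18} × {p30, p31, p32}, {x18, x19} × {p30, p32}, {x18, x19} × {p31, p32}, {x17, x18, x19} × {p30, p32}, {x17, x18, x19} × {p31, p32}, {x18, x19} × {p30, p31, p32}, {x17, x18, x19} × {p30, p31, p32}}; |τ_{X×Y}| = 40.

Enumerate products U × V with U ∈ τ_X, V ∈ τ_Y (deduplicated):
  ∅ × ∅ = {} (∅)
  {x18} × {p30} = {(x18,p30)}
  {x18} × {p32} = {(x18,p32)}
  {x18} × {p30, p32} = {(x18,p30), (x18,p32)}
  {x18, x19} × {p30} = {(x18,p30), (x19,p30)}
  {x18} × {p31, p32} = {(x18,p31), (x18,p32)}
  {x18, x19} × {p32} = {(x18,p32), (x19,p32)}
  {x17, x18, x19} × {p30} = {(x17,p30), (x18,p30), (x19,p30)}
  {x17, x18, x19} × {p32} = {(x17,p32), (x18,p32), (x19,p32)}
  {x18} × {p30, p31, p32} = {(x18,p30), (x18,p31), (x18,p32)}
  {x18, x19} × {p30, p32} = {(x18,p30), (x18,p32), (x19,p30), (x19,p32)}
  {x18, x19} × {p31, p32} = {(x18,p31), (x18,p32), (x19,p31), (x19,p32)}
  {x17, x18, x19} × {p30, p32} = {(x17,p30), (x17,p32), (x18,p30), (x18,p32), (x19,p30), (x19,p32)}
  {x17, x18, x19} × {p31, p32} = {(x17,p31), (x17,p32), (x18,p31), (x18,p32), (x19,p31), (x19,p32)}
  {x18, x19} × {p30, p31, p32} = {(x18,p30), (x18,p31), (x18,p32), (x19,p30), (x19,p31), (x19,p32)}
  {x17, x18, x19} × {p30, p31, p32} = {(x17,p30), (x17,p31), (x17,p32), (x18,p30), (x18,p31), (x18,p32), (x19,p30), (x19,p31), (x19,p32)}
These 16 distinct sets form the basis B.
Close under arbitrary unions to get τ_{X×Y}; counting gives |τ_{X×Y}| = 40.


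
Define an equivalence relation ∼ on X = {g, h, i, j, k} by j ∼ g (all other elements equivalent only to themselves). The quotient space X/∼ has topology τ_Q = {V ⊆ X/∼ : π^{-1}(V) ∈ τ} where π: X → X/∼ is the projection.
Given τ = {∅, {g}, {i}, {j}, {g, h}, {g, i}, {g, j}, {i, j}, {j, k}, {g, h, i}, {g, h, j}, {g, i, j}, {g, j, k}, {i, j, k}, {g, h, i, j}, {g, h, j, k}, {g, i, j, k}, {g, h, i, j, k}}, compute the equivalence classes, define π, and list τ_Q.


X/∼ = {[g=j], [h], [i], [k]}; |τ_Q| = 10.

Equivalence classes: [g=j], [h], [i], [k].
Quotient map π: X → X/∼ sends g ↦ [g=j], h ↦ [h], i ↦ [i], j ↦ [g=j], k ↦ [k].
For each subset V ⊆ X/∼, compute π^{-1}(V) ⊆ X and check whether π^{-1}(V) ∈ τ. V is open in τ_Q iff π^{-1}(V) ∈ τ.
  V = {}: π^{-1}(V) = ∅ ∈ τ ✓.
  V = {[g=j]}: π^{-1}(V) = {g, j} ∈ τ ✓.
  V = {[h]}: π^{-1}(V) = {h} ∉ τ ✗.
  V = {[g=j], [h]}: π^{-1}(V) = {g, h, j} ∈ τ ✓.
  V = {[i]}: π^{-1}(V) = {i} ∈ τ ✓.
  V = {[g=j], [i]}: π^{-1}(V) = {g, i, j} ∈ τ ✓.
  V = {[h], [i]}: π^{-1}(V) = {h, i} ∉ τ ✗.
  V = {[g=j], [h], [i]}: π^{-1}(V) = {g, h, i, j} ∈ τ ✓.
  V = {[k]}: π^{-1}(V) = {k} ∉ τ ✗.
  V = {[g=j], [k]}: π^{-1}(V) = {g, j, k} ∈ τ ✓.
  V = {[h], [k]}: π^{-1}(V) = {h, k} ∉ τ ✗.
  V = {[g=j], [h], [k]}: π^{-1}(V) = {g, h, j, k} ∈ τ ✓.
  V = {[i], [k]}: π^{-1}(V) = {i, k} ∉ τ ✗.
  V = {[g=j], [i], [k]}: π^{-1}(V) = {g, i, j, k} ∈ τ ✓.
  V = {[h], [i], [k]}: π^{-1}(V) = {h, i, k} ∉ τ ✗.
  V = {[g=j], [h], [i], [k]}: π^{-1}(V) = {g, h, i, j, k} ∈ τ ✓.
Open sets in the quotient: τ_Q = {{}, {[g=j]}, {[g=j], [h]}, {[i]}, {[g=j], [i]}, {[g=j], [h], [i]}, {[g=j], [k]}, {[g=j], [h], [k]}, {[g=j], [i], [k]}, {[g=j], [h], [i], [k]}} (10 elements).


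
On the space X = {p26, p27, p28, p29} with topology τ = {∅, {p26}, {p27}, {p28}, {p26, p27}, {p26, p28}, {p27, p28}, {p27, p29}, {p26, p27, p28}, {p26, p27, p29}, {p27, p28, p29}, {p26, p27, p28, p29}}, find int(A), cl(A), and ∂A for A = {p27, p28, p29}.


int(A) = {p27, p28, p29}, cl(A) = {p27, p28, p29}, ∂A = ∅.

Closed sets in (X, τ) are complements of opens:
  closed(X, τ) = {∅, {p26}, {p28}, {p29}, {p26, p28}, {p26, p29}, {p27, p29}, {p28, p29}, {p26, p27, p29}, {p26, p28, p29}, {p27, p28, p29}, {p26, p27, p28, p29}}.
int(A) = ⋃ {U ∈ τ : U ⊆ A}. Opens contained in A: ∅, {p27}, {p28}, {p27, p28}, {p27, p29}, {p27, p28, p29}.
Taking the union of these: int(A) = {p27, p28, p29}.
cl(A) = ⋂ {C closed : A ⊆ C}. Closed sets containing A: {p27, p28, p29}, {p26, p27, p28, p29}.
Intersecting these: cl(A) = {p27, p28, p29}.
∂A = cl(A) ∖ int(A) = {p27, p28, p29} ∖ {p27, p28, p29} = ∅.


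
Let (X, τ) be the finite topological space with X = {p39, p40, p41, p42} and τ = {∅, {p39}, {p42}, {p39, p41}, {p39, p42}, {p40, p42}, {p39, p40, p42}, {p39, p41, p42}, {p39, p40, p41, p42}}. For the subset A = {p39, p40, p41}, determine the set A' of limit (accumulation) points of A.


A' = {p41}

For each x ∈ X, list the open sets U ∈ τ with x ∈ U, then check whether U ∩ (A ∖ {x}) ≠ ∅ for every such U.
  x = p39: open {p39} ∋ x has {p39} ∩ (A ∖ {p39}) = ∅, so x is NOT a limit point.
  x = p40: open {p40, p42} ∋ x has {p40, p42} ∩ (A ∖ {p40}) = ∅, so x is NOT a limit point.
  x = p41: opens ∋ x are {p39, p41}, {p39, p41, p42}, {p39, p40, p41, p42}; each meets A ∖ {p41}, so x IS a limit point.
  x = p42: open {p42} ∋ x has {p42} ∩ (A ∖ {p42}) = ∅, so x is NOT a limit point.
Collecting: A' = {p41}.


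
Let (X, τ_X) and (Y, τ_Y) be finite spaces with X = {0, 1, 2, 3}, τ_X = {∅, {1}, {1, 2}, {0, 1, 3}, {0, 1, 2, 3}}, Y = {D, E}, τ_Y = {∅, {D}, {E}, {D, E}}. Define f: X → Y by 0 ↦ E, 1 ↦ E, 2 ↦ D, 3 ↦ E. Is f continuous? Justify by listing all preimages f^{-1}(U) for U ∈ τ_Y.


f is NOT continuous.

Compute f^{-1}(U) for each U ∈ τ_Y:
  U = ∅: f^{-1}(U) = ∅ ∈ τ_X ✓.
  U = {D}: f^{-1}(U) = {2} ∉ τ_X ✗.
  U = {E}: f^{-1}(U) = {0, 1, 3} ∈ τ_X ✓.
  U = {D, E}: f^{-1}(U) = {0, 1, 2, 3} ∈ τ_X ✓.
Found U = {D} with f^{-1}(U) = {2} not in τ_X. Therefore f is NOT continuous.


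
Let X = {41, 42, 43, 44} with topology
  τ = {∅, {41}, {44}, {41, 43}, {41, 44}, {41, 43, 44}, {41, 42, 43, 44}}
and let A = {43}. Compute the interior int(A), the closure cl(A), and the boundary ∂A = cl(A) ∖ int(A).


int(A) = ∅, cl(A) = {42, 43}, ∂A = {42, 43}.

Closed sets in (X, τ) are complements of opens:
  closed(X, τ) = {∅, {42}, {42, 43}, {42, 44}, {41, 42, 43}, {42, 43, 44}, {41, 42, 43, 44}}.
int(A) = ⋃ {U ∈ τ : U ⊆ A}. Opens contained in A: ∅.
Taking the union of these: int(A) = ∅.
cl(A) = ⋂ {C closed : A ⊆ C}. Closed sets containing A: {42, 43}, {41, 42, 43}, {42, 43, 44}, {41, 42, 43, 44}.
Intersecting these: cl(A) = {42, 43}.
∂A = cl(A) ∖ int(A) = {42, 43} ∖ ∅ = {42, 43}.


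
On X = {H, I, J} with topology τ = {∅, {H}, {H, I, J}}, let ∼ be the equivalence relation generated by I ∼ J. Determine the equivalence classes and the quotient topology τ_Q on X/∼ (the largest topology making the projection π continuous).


X/∼ = {[H], [I=J]}; |τ_Q| = 3.

Equivalence classes: [H], [I=J].
Quotient map π: X → X/∼ sends H ↦ [H], I ↦ [I=J], J ↦ [I=J].
For each subset V ⊆ X/∼, compute π^{-1}(V) ⊆ X and check whether π^{-1}(V) ∈ τ. V is open in τ_Q iff π^{-1}(V) ∈ τ.
  V = {}: π^{-1}(V) = ∅ ∈ τ ✓.
  V = {[H]}: π^{-1}(V) = {H} ∈ τ ✓.
  V = {[I=J]}: π^{-1}(V) = {I, J} ∉ τ ✗.
  V = {[H], [I=J]}: π^{-1}(V) = {H, I, J} ∈ τ ✓.
Open sets in the quotient: τ_Q = {{}, {[H]}, {[H], [I=J]}} (3 elements).


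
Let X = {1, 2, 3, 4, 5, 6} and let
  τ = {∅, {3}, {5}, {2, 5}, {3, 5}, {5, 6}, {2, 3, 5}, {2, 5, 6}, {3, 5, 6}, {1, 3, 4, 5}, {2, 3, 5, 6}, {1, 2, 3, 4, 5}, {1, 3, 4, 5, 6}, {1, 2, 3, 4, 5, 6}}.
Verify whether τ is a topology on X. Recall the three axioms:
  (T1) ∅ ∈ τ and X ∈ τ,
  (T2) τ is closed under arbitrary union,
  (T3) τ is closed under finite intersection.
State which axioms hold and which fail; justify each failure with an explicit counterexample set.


τ IS a topology on X.

Axiom (T1): ∅ ∈ τ? Yes; X ∈ τ? Yes.
Axiom (T2/T3): check pairwise unions and intersections of members of τ.
All pairwise intersections and unions checked — each lies in τ. Therefore τ satisfies (T1), (T2), (T3): it IS a topology on X.


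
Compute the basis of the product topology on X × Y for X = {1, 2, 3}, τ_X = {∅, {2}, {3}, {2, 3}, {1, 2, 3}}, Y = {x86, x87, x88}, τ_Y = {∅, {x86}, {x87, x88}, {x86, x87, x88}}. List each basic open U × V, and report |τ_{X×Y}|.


Basis B = {∅ × ∅, {2} × {x86}, {3} × {x86}, {2, 3} × {x86}, {2} × {x87, x88}, {3} × {x87, x88}, {1, 2, 3} × {x86}, {2} × {x86, x87, x88}, {3} × {x86, x87, x88}, {2, 3} × {x87, x88}, {1, 2, 3} × {x87, x88}, {2, 3} × {x86, x87, x88}, {1, 2, 3} × {x86, x87, x88}}; |τ_{X×Y}| = 25.

Enumerate products U × V with U ∈ τ_X, V ∈ τ_Y (deduplicated):
  ∅ × ∅ = {} (∅)
  {2} × {x86} = {(2,x86)}
  {3} × {x86} = {(3,x86)}
  {2, 3} × {x86} = {(2,x86), (3,x86)}
  {2} × {x87, x88} = {(2,x87), (2,x88)}
  {3} × {x87, x88} = {(3,x87), (3,x88)}
  {1, 2, 3} × {x86} = {(1,x86), (2,x86), (3,x86)}
  {2} × {x86, x87, x88} = {(2,x86), (2,x87), (2,x88)}
  {3} × {x86, x87, x88} = {(3,x86), (3,x87), (3,x88)}
  {2, 3} × {x87, x88} = {(2,x87), (2,x88), (3,x87), (3,x88)}
  {1, 2, 3} × {x87, x88} = {(1,x87), (1,x88), (2,x87), (2,x88), (3,x87), (3,x88)}
  {2, 3} × {x86, x87, x88} = {(2,x86), (2,x87), (2,x88), (3,x86), (3,x87), (3,x88)}
  {1, 2, 3} × {x86, x87, x88} = {(1,x86), (1,x87), (1,x88), (2,x86), (2,x87), (2,x88), (3,x86), (3,x87), (3,x88)}
These 13 distinct sets form the basis B.
Close under arbitrary unions to get τ_{X×Y}; counting gives |τ_{X×Y}| = 25.


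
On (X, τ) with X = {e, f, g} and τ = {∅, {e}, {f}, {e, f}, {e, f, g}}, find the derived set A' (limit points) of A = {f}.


A' = {g}

For each x ∈ X, list the open sets U ∈ τ with x ∈ U, then check whether U ∩ (A ∖ {x}) ≠ ∅ for every such U.
  x = e: open {e} ∋ x has {e} ∩ (A ∖ {e}) = ∅, so x is NOT a limit point.
  x = f: open {f} ∋ x has {f} ∩ (A ∖ {f}) = ∅, so x is NOT a limit point.
  x = g: opens ∋ x are {e, f, g}; each meets A ∖ {g}, so x IS a limit point.
Collecting: A' = {g}.


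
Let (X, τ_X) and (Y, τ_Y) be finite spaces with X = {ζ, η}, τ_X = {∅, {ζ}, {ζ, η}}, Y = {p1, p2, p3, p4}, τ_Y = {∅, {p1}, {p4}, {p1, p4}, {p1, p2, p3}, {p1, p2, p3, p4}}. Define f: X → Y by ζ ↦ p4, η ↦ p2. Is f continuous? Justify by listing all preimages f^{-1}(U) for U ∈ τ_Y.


f is NOT continuous.

Compute f^{-1}(U) for each U ∈ τ_Y:
  U = ∅: f^{-1}(U) = ∅ ∈ τ_X ✓.
  U = {p1}: f^{-1}(U) = ∅ ∈ τ_X ✓.
  U = {p4}: f^{-1}(U) = {ζ} ∈ τ_X ✓.
  U = {p1, p4}: f^{-1}(U) = {ζ} ∈ τ_X ✓.
  U = {p1, p2, p3}: f^{-1}(U) = {η} ∉ τ_X ✗.
  U = {p1, p2, p3, p4}: f^{-1}(U) = {ζ, η} ∈ τ_X ✓.
Found U = {p1, p2, p3} with f^{-1}(U) = {η} not in τ_X. Therefore f is NOT continuous.


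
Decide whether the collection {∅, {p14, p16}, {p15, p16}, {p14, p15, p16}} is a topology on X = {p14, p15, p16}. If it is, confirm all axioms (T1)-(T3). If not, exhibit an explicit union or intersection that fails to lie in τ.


τ is NOT a topology on X.

Axiom (T1): ∅ ∈ τ? Yes; X ∈ τ? Yes.
Axiom (T2/T3): check pairwise unions and intersections of members of τ.
Counterexample for (T3): {p14, p16} ∩ {p15, p16} = {p16} ∉ τ. Therefore τ is NOT a topology.


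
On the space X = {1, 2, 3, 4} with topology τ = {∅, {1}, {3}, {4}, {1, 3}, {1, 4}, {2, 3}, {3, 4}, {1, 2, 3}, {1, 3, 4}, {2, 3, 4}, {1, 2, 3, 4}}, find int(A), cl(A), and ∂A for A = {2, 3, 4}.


int(A) = {2, 3, 4}, cl(A) = {2, 3, 4}, ∂A = ∅.

Closed sets in (X, τ) are complements of opens:
  closed(X, τ) = {∅, {1}, {2}, {4}, {1, 2}, {1, 4}, {2, 3}, {2, 4}, {1, 2, 3}, {1, 2, 4}, {2, 3, 4}, {1, 2, 3, 4}}.
int(A) = ⋃ {U ∈ τ : U ⊆ A}. Opens contained in A: ∅, {3}, {4}, {2, 3}, {3, 4}, {2, 3, 4}.
Taking the union of these: int(A) = {2, 3, 4}.
cl(A) = ⋂ {C closed : A ⊆ C}. Closed sets containing A: {2, 3, 4}, {1, 2, 3, 4}.
Intersecting these: cl(A) = {2, 3, 4}.
∂A = cl(A) ∖ int(A) = {2, 3, 4} ∖ {2, 3, 4} = ∅.


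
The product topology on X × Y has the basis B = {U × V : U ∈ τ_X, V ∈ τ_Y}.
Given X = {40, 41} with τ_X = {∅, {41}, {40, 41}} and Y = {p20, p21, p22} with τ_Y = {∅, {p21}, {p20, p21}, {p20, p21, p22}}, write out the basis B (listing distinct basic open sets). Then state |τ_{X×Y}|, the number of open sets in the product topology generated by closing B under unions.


Basis B = {∅ × ∅, {41} × {p21}, {40, 41} × {p21}, {41} × {p20, p21}, {41} × {p20, p21, p22}, {40, 41} × {p20, p21}, {40, 41} × {p20, p21, p22}}; |τ_{X×Y}| = 10.

Enumerate products U × V with U ∈ τ_X, V ∈ τ_Y (deduplicated):
  ∅ × ∅ = {} (∅)
  {41} × {p21} = {(41,p21)}
  {40, 41} × {p21} = {(40,p21), (41,p21)}
  {41} × {p20, p21} = {(41,p20), (41,p21)}
  {41} × {p20, p21, p22} = {(41,p20), (41,p21), (41,p22)}
  {40, 41} × {p20, p21} = {(40,p20), (40,p21), (41,p20), (41,p21)}
  {40, 41} × {p20, p21, p22} = {(40,p20), (40,p21), (40,p22), (41,p20), (41,p21), (41,p22)}
These 7 distinct sets form the basis B.
Close under arbitrary unions to get τ_{X×Y}; counting gives |τ_{X×Y}| = 10.


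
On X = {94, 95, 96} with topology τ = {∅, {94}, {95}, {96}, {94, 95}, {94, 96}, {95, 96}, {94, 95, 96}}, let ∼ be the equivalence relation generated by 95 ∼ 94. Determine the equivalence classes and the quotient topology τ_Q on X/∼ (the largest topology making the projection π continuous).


X/∼ = {[94=95], [96]}; |τ_Q| = 4.

Equivalence classes: [94=95], [96].
Quotient map π: X → X/∼ sends 94 ↦ [94=95], 95 ↦ [94=95], 96 ↦ [96].
For each subset V ⊆ X/∼, compute π^{-1}(V) ⊆ X and check whether π^{-1}(V) ∈ τ. V is open in τ_Q iff π^{-1}(V) ∈ τ.
  V = {}: π^{-1}(V) = ∅ ∈ τ ✓.
  V = {[94=95]}: π^{-1}(V) = {94, 95} ∈ τ ✓.
  V = {[96]}: π^{-1}(V) = {96} ∈ τ ✓.
  V = {[94=95], [96]}: π^{-1}(V) = {94, 95, 96} ∈ τ ✓.
Open sets in the quotient: τ_Q = {{}, {[94=95]}, {[96]}, {[94=95], [96]}} (4 elements).


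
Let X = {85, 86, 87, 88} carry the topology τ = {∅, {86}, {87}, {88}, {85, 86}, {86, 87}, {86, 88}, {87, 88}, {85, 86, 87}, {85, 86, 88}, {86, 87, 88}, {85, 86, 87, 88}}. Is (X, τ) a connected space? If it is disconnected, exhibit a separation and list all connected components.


(X, τ) is disconnected; components = [{87}, {88}, {85, 86}].

Find clopen sets (U ∈ τ with X ∖ U ∈ τ):
  U = ∅, X ∖ U = {85, 86, 87, 88} — both open, so U is clopen.
  U = {87}, X ∖ U = {85, 86, 88} — both open, so U is clopen.
  U = {88}, X ∖ U = {85, 86, 87} — both open, so U is clopen.
  U = {85, 86}, X ∖ U = {87, 88} — both open, so U is clopen.
  U = {87, 88}, X ∖ U = {85, 86} — both open, so U is clopen.
  U = {85, 86, 87}, X ∖ U = {88} — both open, so U is clopen.
  U = {85, 86, 88}, X ∖ U = {87} — both open, so U is clopen.
  U = {85, 86, 87, 88}, X ∖ U = ∅ — both open, so U is clopen.
Nontrivial clopen(s) exist: e.g. {87, 88}. So (X, τ) is disconnected.
Compute connected components by grouping points that agree on all clopens:
  component: {87}
  component: {88}
  component: {85, 86}


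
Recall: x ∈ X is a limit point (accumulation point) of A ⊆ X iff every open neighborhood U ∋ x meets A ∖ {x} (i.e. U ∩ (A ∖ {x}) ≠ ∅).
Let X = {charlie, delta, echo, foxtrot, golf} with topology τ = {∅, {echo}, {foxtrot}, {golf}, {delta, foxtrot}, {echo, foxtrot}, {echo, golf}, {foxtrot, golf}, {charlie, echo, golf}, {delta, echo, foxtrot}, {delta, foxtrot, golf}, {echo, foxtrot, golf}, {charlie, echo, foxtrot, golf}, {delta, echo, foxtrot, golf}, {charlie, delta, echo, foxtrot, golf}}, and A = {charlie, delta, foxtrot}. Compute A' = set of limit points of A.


A' = {delta}

For each x ∈ X, list the open sets U ∈ τ with x ∈ U, then check whether U ∩ (A ∖ {x}) ≠ ∅ for every such U.
  x = charlie: open {charlie, echo, golf} ∋ x has {charlie, echo, golf} ∩ (A ∖ {charlie}) = ∅, so x is NOT a limit point.
  x = delta: opens ∋ x are {delta, foxtrot}, {delta, echo, foxtrot}, {delta, foxtrot, golf}, {delta, echo, foxtrot, golf}, {charlie, delta, echo, foxtrot, golf}; each meets A ∖ {delta}, so x IS a limit point.
  x = echo: open {echo} ∋ x has {echo} ∩ (A ∖ {echo}) = ∅, so x is NOT a limit point.
  x = foxtrot: open {foxtrot} ∋ x has {foxtrot} ∩ (A ∖ {foxtrot}) = ∅, so x is NOT a limit point.
  x = golf: open {golf} ∋ x has {golf} ∩ (A ∖ {golf}) = ∅, so x is NOT a limit point.
Collecting: A' = {delta}.


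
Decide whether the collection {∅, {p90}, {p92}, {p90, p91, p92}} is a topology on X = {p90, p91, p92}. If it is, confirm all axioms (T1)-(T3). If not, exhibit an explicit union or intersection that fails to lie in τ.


τ is NOT a topology on X.

Axiom (T1): ∅ ∈ τ? Yes; X ∈ τ? Yes.
Axiom (T2/T3): check pairwise unions and intersections of members of τ.
Counterexample for (T2): {p90} ∪ {p92} = {p90, p92} ∉ τ. Therefore τ is NOT a topology.


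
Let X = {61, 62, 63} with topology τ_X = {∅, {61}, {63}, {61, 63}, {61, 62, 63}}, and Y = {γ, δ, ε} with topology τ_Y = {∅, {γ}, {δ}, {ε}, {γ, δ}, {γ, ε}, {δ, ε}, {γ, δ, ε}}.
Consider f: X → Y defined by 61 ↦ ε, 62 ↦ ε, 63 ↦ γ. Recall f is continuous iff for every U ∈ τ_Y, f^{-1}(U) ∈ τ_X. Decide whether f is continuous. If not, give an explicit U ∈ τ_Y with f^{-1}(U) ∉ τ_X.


f is NOT continuous.

Compute f^{-1}(U) for each U ∈ τ_Y:
  U = ∅: f^{-1}(U) = ∅ ∈ τ_X ✓.
  U = {γ}: f^{-1}(U) = {63} ∈ τ_X ✓.
  U = {δ}: f^{-1}(U) = ∅ ∈ τ_X ✓.
  U = {ε}: f^{-1}(U) = {61, 62} ∉ τ_X ✗.
  U = {γ, δ}: f^{-1}(U) = {63} ∈ τ_X ✓.
  U = {γ, ε}: f^{-1}(U) = {61, 62, 63} ∈ τ_X ✓.
  U = {δ, ε}: f^{-1}(U) = {61, 62} ∉ τ_X ✗.
  U = {γ, δ, ε}: f^{-1}(U) = {61, 62, 63} ∈ τ_X ✓.
Found U = {ε} with f^{-1}(U) = {61, 62} not in τ_X. Therefore f is NOT continuous.


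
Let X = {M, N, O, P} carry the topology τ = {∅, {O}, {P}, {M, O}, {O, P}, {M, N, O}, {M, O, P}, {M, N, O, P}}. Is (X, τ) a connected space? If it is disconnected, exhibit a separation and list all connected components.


(X, τ) is disconnected; components = [{P}, {M, N, O}].

Find clopen sets (U ∈ τ with X ∖ U ∈ τ):
  U = ∅, X ∖ U = {M, N, O, P} — both open, so U is clopen.
  U = {P}, X ∖ U = {M, N, O} — both open, so U is clopen.
  U = {M, N, O}, X ∖ U = {P} — both open, so U is clopen.
  U = {M, N, O, P}, X ∖ U = ∅ — both open, so U is clopen.
Nontrivial clopen(s) exist: e.g. {M, N, O}. So (X, τ) is disconnected.
Compute connected components by grouping points that agree on all clopens:
  component: {P}
  component: {M, N, O}


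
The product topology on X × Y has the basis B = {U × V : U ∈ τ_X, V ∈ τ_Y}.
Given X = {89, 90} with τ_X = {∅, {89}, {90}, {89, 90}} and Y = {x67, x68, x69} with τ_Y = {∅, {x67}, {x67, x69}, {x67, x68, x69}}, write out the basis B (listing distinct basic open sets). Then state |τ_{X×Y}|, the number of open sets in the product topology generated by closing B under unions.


Basis B = {∅ × ∅, {89} × {x67}, {90} × {x67}, {89} × {x67, x69}, {89, 90} × {x67}, {90} × {x67, x69}, {89} × {x67, x68, x69}, {90} × {x67, x68, x69}, {89, 90} × {x67, x69}, {89, 90} × {x67, x68, x69}}; |τ_{X×Y}| = 16.

Enumerate products U × V with U ∈ τ_X, V ∈ τ_Y (deduplicated):
  ∅ × ∅ = {} (∅)
  {89} × {x67} = {(89,x67)}
  {90} × {x67} = {(90,x67)}
  {89} × {x67, x69} = {(89,x67), (89,x69)}
  {89, 90} × {x67} = {(89,x67), (90,x67)}
  {90} × {x67, x69} = {(90,x67), (90,x69)}
  {89} × {x67, x68, x69} = {(89,x67), (89,x68), (89,x69)}
  {90} × {x67, x68, x69} = {(90,x67), (90,x68), (90,x69)}
  {89, 90} × {x67, x69} = {(89,x67), (89,x69), (90,x67), (90,x69)}
  {89, 90} × {x67, x68, x69} = {(89,x67), (89,x68), (89,x69), (90,x67), (90,x68), (90,x69)}
These 10 distinct sets form the basis B.
Close under arbitrary unions to get τ_{X×Y}; counting gives |τ_{X×Y}| = 16.


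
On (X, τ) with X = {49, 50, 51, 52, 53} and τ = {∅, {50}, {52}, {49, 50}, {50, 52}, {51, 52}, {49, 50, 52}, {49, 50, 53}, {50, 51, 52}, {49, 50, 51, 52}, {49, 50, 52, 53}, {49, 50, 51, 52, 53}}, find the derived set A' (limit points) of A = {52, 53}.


A' = {51}

For each x ∈ X, list the open sets U ∈ τ with x ∈ U, then check whether U ∩ (A ∖ {x}) ≠ ∅ for every such U.
  x = 49: open {49, 50} ∋ x has {49, 50} ∩ (A ∖ {49}) = ∅, so x is NOT a limit point.
  x = 50: open {50} ∋ x has {50} ∩ (A ∖ {50}) = ∅, so x is NOT a limit point.
  x = 51: opens ∋ x are {51, 52}, {50, 51, 52}, {49, 50, 51, 52}, {49, 50, 51, 52, 53}; each meets A ∖ {51}, so x IS a limit point.
  x = 52: open {52} ∋ x has {52} ∩ (A ∖ {52}) = ∅, so x is NOT a limit point.
  x = 53: open {49, 50, 53} ∋ x has {49, 50, 53} ∩ (A ∖ {53}) = ∅, so x is NOT a limit point.
Collecting: A' = {51}.


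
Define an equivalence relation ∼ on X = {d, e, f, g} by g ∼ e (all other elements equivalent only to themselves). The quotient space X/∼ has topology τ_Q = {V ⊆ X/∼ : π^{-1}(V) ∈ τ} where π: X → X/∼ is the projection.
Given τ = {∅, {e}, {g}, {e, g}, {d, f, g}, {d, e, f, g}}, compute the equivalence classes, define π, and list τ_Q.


X/∼ = {[d], [e=g], [f]}; |τ_Q| = 3.

Equivalence classes: [d], [e=g], [f].
Quotient map π: X → X/∼ sends d ↦ [d], e ↦ [e=g], f ↦ [f], g ↦ [e=g].
For each subset V ⊆ X/∼, compute π^{-1}(V) ⊆ X and check whether π^{-1}(V) ∈ τ. V is open in τ_Q iff π^{-1}(V) ∈ τ.
  V = {}: π^{-1}(V) = ∅ ∈ τ ✓.
  V = {[d]}: π^{-1}(V) = {d} ∉ τ ✗.
  V = {[e=g]}: π^{-1}(V) = {e, g} ∈ τ ✓.
  V = {[d], [e=g]}: π^{-1}(V) = {d, e, g} ∉ τ ✗.
  V = {[f]}: π^{-1}(V) = {f} ∉ τ ✗.
  V = {[d], [f]}: π^{-1}(V) = {d, f} ∉ τ ✗.
  V = {[e=g], [f]}: π^{-1}(V) = {e, f, g} ∉ τ ✗.
  V = {[d], [e=g], [f]}: π^{-1}(V) = {d, e, f, g} ∈ τ ✓.
Open sets in the quotient: τ_Q = {{}, {[e=g]}, {[d], [e=g], [f]}} (3 elements).


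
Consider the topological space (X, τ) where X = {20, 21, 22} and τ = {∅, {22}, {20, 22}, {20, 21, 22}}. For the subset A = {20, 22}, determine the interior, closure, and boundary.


int(A) = {20, 22}, cl(A) = {20, 21, 22}, ∂A = {21}.

Closed sets in (X, τ) are complements of opens:
  closed(X, τ) = {∅, {21}, {20, 21}, {20, 21, 22}}.
int(A) = ⋃ {U ∈ τ : U ⊆ A}. Opens contained in A: ∅, {22}, {20, 22}.
Taking the union of these: int(A) = {20, 22}.
cl(A) = ⋂ {C closed : A ⊆ C}. Closed sets containing A: {20, 21, 22}.
Intersecting these: cl(A) = {20, 21, 22}.
∂A = cl(A) ∖ int(A) = {20, 21, 22} ∖ {20, 22} = {21}.


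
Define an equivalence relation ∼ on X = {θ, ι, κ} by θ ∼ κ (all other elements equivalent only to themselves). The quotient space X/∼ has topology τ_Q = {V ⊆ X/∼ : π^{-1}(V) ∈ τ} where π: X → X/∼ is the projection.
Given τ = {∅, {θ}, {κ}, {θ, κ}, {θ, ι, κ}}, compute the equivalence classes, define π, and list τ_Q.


X/∼ = {[θ=κ], [ι]}; |τ_Q| = 3.

Equivalence classes: [θ=κ], [ι].
Quotient map π: X → X/∼ sends θ ↦ [θ=κ], ι ↦ [ι], κ ↦ [θ=κ].
For each subset V ⊆ X/∼, compute π^{-1}(V) ⊆ X and check whether π^{-1}(V) ∈ τ. V is open in τ_Q iff π^{-1}(V) ∈ τ.
  V = {}: π^{-1}(V) = ∅ ∈ τ ✓.
  V = {[θ=κ]}: π^{-1}(V) = {θ, κ} ∈ τ ✓.
  V = {[ι]}: π^{-1}(V) = {ι} ∉ τ ✗.
  V = {[θ=κ], [ι]}: π^{-1}(V) = {θ, ι, κ} ∈ τ ✓.
Open sets in the quotient: τ_Q = {{}, {[θ=κ]}, {[θ=κ], [ι]}} (3 elements).


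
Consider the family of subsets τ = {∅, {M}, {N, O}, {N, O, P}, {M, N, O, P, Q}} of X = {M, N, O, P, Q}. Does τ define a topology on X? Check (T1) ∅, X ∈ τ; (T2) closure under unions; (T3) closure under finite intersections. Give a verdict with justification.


τ is NOT a topology on X.

Axiom (T1): ∅ ∈ τ? Yes; X ∈ τ? Yes.
Axiom (T2/T3): check pairwise unions and intersections of members of τ.
Counterexample for (T2): {M} ∪ {N, O} = {M, N, O} ∉ τ. Therefore τ is NOT a topology.


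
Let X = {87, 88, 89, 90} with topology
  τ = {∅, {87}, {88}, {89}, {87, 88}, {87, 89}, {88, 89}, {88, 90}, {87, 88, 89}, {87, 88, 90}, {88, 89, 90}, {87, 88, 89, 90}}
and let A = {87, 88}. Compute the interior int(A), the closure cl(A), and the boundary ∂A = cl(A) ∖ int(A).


int(A) = {87, 88}, cl(A) = {87, 88, 90}, ∂A = {90}.

Closed sets in (X, τ) are complements of opens:
  closed(X, τ) = {∅, {87}, {89}, {90}, {87, 89}, {87, 90}, {88, 90}, {89, 90}, {87, 88, 90}, {87, 89, 90}, {88, 89, 90}, {87, 88, 89, 90}}.
int(A) = ⋃ {U ∈ τ : U ⊆ A}. Opens contained in A: ∅, {87}, {88}, {87, 88}.
Taking the union of these: int(A) = {87, 88}.
cl(A) = ⋂ {C closed : A ⊆ C}. Closed sets containing A: {87, 88, 90}, {87, 88, 89, 90}.
Intersecting these: cl(A) = {87, 88, 90}.
∂A = cl(A) ∖ int(A) = {87, 88, 90} ∖ {87, 88} = {90}.


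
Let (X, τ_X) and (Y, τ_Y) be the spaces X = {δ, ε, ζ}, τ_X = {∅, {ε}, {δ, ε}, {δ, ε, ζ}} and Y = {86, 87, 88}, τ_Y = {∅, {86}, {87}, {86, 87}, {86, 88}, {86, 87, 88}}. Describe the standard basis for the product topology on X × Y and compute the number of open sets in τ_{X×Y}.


Basis B = {∅ × ∅, {ε} × {86}, {ε} × {87}, {δ, ε} × {86}, {δ, ε} × {87}, {ε} × {86, 87}, {ε} × {86, 88}, {δ, ε, ζ} × {86}, {δ, ε, ζ} × {87}, {ε} × {86, 87, 88}, {δ, ε} × {86, 87}, {δ, ε} × {86, 88}, {δ, ε} × {86, 87, 88}, {δ, ε, ζ} × {86, 87}, {δ, ε, ζ} × {86, 88}, {δ, ε, ζ} × {86, 87, 88}}; |τ_{X×Y}| = 40.

Enumerate products U × V with U ∈ τ_X, V ∈ τ_Y (deduplicated):
  ∅ × ∅ = {} (∅)
  {ε} × {86} = {(ε,86)}
  {ε} × {87} = {(ε,87)}
  {δ, ε} × {86} = {(δ,86), (ε,86)}
  {δ, ε} × {87} = {(δ,87), (ε,87)}
  {ε} × {86, 87} = {(ε,86), (ε,87)}
  {ε} × {86, 88} = {(ε,86), (ε,88)}
  {δ, ε, ζ} × {86} = {(δ,86), (ε,86), (ζ,86)}
  {δ, ε, ζ} × {87} = {(δ,87), (ε,87), (ζ,87)}
  {ε} × {86, 87, 88} = {(ε,86), (ε,87), (ε,88)}
  {δ, ε} × {86, 87} = {(δ,86), (δ,87), (ε,86), (ε,87)}
  {δ, ε} × {86, 88} = {(δ,86), (δ,88), (ε,86), (ε,88)}
  {δ, ε} × {86, 87, 88} = {(δ,86), (δ,87), (δ,88), (ε,86), (ε,87), (ε,88)}
  {δ, ε, ζ} × {86, 87} = {(δ,86), (δ,87), (ε,86), (ε,87), (ζ,86), (ζ,87)}
  {δ, ε, ζ} × {86, 88} = {(δ,86), (δ,88), (ε,86), (ε,88), (ζ,86), (ζ,88)}
  {δ, ε, ζ} × {86, 87, 88} = {(δ,86), (δ,87), (δ,88), (ε,86), (ε,87), (ε,88), (ζ,86), (ζ,87), (ζ,88)}
These 16 distinct sets form the basis B.
Close under arbitrary unions to get τ_{X×Y}; counting gives |τ_{X×Y}| = 40.


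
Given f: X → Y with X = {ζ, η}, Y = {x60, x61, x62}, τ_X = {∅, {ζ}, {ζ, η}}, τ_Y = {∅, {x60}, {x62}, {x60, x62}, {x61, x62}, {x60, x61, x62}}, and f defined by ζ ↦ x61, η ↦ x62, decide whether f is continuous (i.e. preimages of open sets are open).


f is NOT continuous.

Compute f^{-1}(U) for each U ∈ τ_Y:
  U = ∅: f^{-1}(U) = ∅ ∈ τ_X ✓.
  U = {x60}: f^{-1}(U) = ∅ ∈ τ_X ✓.
  U = {x62}: f^{-1}(U) = {η} ∉ τ_X ✗.
  U = {x60, x62}: f^{-1}(U) = {η} ∉ τ_X ✗.
  U = {x61, x62}: f^{-1}(U) = {ζ, η} ∈ τ_X ✓.
  U = {x60, x61, x62}: f^{-1}(U) = {ζ, η} ∈ τ_X ✓.
Found U = {x62} with f^{-1}(U) = {η} not in τ_X. Therefore f is NOT continuous.


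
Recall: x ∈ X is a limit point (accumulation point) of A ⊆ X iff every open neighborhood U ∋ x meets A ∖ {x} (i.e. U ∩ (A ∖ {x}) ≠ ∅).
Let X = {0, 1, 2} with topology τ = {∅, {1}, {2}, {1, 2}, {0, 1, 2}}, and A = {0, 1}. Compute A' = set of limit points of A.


A' = {0}

For each x ∈ X, list the open sets U ∈ τ with x ∈ U, then check whether U ∩ (A ∖ {x}) ≠ ∅ for every such U.
  x = 0: opens ∋ x are {0, 1, 2}; each meets A ∖ {0}, so x IS a limit point.
  x = 1: open {1} ∋ x has {1} ∩ (A ∖ {1}) = ∅, so x is NOT a limit point.
  x = 2: open {2} ∋ x has {2} ∩ (A ∖ {2}) = ∅, so x is NOT a limit point.
Collecting: A' = {0}.


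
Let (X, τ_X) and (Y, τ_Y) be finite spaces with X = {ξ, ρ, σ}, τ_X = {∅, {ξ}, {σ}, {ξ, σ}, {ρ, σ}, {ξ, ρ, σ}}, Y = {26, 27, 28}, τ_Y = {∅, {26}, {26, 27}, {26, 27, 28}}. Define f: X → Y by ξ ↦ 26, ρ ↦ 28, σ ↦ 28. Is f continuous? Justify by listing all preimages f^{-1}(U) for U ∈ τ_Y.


f IS continuous.

Compute f^{-1}(U) for each U ∈ τ_Y:
  U = ∅: f^{-1}(U) = ∅ ∈ τ_X ✓.
  U = {26}: f^{-1}(U) = {ξ} ∈ τ_X ✓.
  U = {26, 27}: f^{-1}(U) = {ξ} ∈ τ_X ✓.
  U = {26, 27, 28}: f^{-1}(U) = {ξ, ρ, σ} ∈ τ_X ✓.
Every preimage lies in τ_X, so f IS continuous.


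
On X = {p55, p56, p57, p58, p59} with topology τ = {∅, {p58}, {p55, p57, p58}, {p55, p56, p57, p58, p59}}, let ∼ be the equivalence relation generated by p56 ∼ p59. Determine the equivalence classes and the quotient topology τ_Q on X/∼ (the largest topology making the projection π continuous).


X/∼ = {[p55], [p56=p59], [p57], [p58]}; |τ_Q| = 4.

Equivalence classes: [p55], [p56=p59], [p57], [p58].
Quotient map π: X → X/∼ sends p55 ↦ [p55], p56 ↦ [p56=p59], p57 ↦ [p57], p58 ↦ [p58], p59 ↦ [p56=p59].
For each subset V ⊆ X/∼, compute π^{-1}(V) ⊆ X and check whether π^{-1}(V) ∈ τ. V is open in τ_Q iff π^{-1}(V) ∈ τ.
  V = {}: π^{-1}(V) = ∅ ∈ τ ✓.
  V = {[p55]}: π^{-1}(V) = {p55} ∉ τ ✗.
  V = {[p56=p59]}: π^{-1}(V) = {p56, p59} ∉ τ ✗.
  V = {[p55], [p56=p59]}: π^{-1}(V) = {p55, p56, p59} ∉ τ ✗.
  V = {[p57]}: π^{-1}(V) = {p57} ∉ τ ✗.
  V = {[p55], [p57]}: π^{-1}(V) = {p55, p57} ∉ τ ✗.
  V = {[p56=p59], [p57]}: π^{-1}(V) = {p56, p57, p59} ∉ τ ✗.
  V = {[p55], [p56=p59], [p57]}: π^{-1}(V) = {p55, p56, p57, p59} ∉ τ ✗.
  V = {[p58]}: π^{-1}(V) = {p58} ∈ τ ✓.
  V = {[p55], [p58]}: π^{-1}(V) = {p55, p58} ∉ τ ✗.
  V = {[p56=p59], [p58]}: π^{-1}(V) = {p56, p58, p59} ∉ τ ✗.
  V = {[p55], [p56=p59], [p58]}: π^{-1}(V) = {p55, p56, p58, p59} ∉ τ ✗.
  V = {[p57], [p58]}: π^{-1}(V) = {p57, p58} ∉ τ ✗.
  V = {[p55], [p57], [p58]}: π^{-1}(V) = {p55, p57, p58} ∈ τ ✓.
  V = {[p56=p59], [p57], [p58]}: π^{-1}(V) = {p56, p57, p58, p59} ∉ τ ✗.
  V = {[p55], [p56=p59], [p57], [p58]}: π^{-1}(V) = {p55, p56, p57, p58, p59} ∈ τ ✓.
Open sets in the quotient: τ_Q = {{}, {[p58]}, {[p55], [p57], [p58]}, {[p55], [p56=p59], [p57], [p58]}} (4 elements).


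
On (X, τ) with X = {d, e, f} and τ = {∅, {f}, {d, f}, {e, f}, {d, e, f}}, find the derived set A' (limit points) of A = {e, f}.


A' = {d, e}

For each x ∈ X, list the open sets U ∈ τ with x ∈ U, then check whether U ∩ (A ∖ {x}) ≠ ∅ for every such U.
  x = d: opens ∋ x are {d, f}, {d, e, f}; each meets A ∖ {d}, so x IS a limit point.
  x = e: opens ∋ x are {e, f}, {d, e, f}; each meets A ∖ {e}, so x IS a limit point.
  x = f: open {f} ∋ x has {f} ∩ (A ∖ {f}) = ∅, so x is NOT a limit point.
Collecting: A' = {d, e}.


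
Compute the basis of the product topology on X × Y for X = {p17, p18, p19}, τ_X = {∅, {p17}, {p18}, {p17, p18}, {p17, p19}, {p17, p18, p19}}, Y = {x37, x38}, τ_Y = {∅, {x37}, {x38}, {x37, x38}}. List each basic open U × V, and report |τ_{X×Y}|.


Basis B = {∅ × ∅, {p17} × {x37}, {p17} × {x38}, {p18} × {x37}, {p18} × {x38}, {p17} × {x37, x38}, {p17, p18} × {x37}, {p17, p19} × {x37}, {p17, p18} × {x38}, {p17, p19} × {x38}, {p18} × {x37, x38}, {p17, p18, p19} × {x37}, {p17, p18, p19} × {x38}, {p17, p18} × {x37, x38}, {p17, p19} × {x37, x38}, {p17, p18, p19} × {x37, x38}}; |τ_{X×Y}| = 36.

Enumerate products U × V with U ∈ τ_X, V ∈ τ_Y (deduplicated):
  ∅ × ∅ = {} (∅)
  {p17} × {x37} = {(p17,x37)}
  {p17} × {x38} = {(p17,x38)}
  {p18} × {x37} = {(p18,x37)}
  {p18} × {x38} = {(p18,x38)}
  {p17} × {x37, x38} = {(p17,x37), (p17,x38)}
  {p17, p18} × {x37} = {(p17,x37), (p18,x37)}
  {p17, p19} × {x37} = {(p17,x37), (p19,x37)}
  {p17, p18} × {x38} = {(p17,x38), (p18,x38)}
  {p17, p19} × {x38} = {(p17,x38), (p19,x38)}
  {p18} × {x37, x38} = {(p18,x37), (p18,x38)}
  {p17, p18, p19} × {x37} = {(p17,x37), (p18,x37), (p19,x37)}
  {p17, p18, p19} × {x38} = {(p17,x38), (p18,x38), (p19,x38)}
  {p17, p18} × {x37, x38} = {(p17,x37), (p17,x38), (p18,x37), (p18,x38)}
  {p17, p19} × {x37, x38} = {(p17,x37), (p17,x38), (p19,x37), (p19,x38)}
  {p17, p18, p19} × {x37, x38} = {(p17,x37), (p17,x38), (p18,x37), (p18,x38), (p19,x37), (p19,x38)}
These 16 distinct sets form the basis B.
Close under arbitrary unions to get τ_{X×Y}; counting gives |τ_{X×Y}| = 36.
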